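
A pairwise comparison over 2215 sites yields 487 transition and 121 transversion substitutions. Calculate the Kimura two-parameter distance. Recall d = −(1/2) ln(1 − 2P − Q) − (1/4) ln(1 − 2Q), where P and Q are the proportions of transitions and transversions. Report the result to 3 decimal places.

0.370

P = 487/2215 ≈ 0.219865 and Q = 121/2215 ≈ 0.054628.
Under the Kimura two-parameter model, d = −½ ln(1 − 2P − Q) − ¼ ln(1 − 2Q).
1 − 2P − Q = 0.505642, giving −½ ln(0.505642) = 0.340963.
1 − 2Q = 0.890744, giving −¼ ln(0.890744) = 0.028925.
d = 0.340963 + 0.028925 = 0.369888.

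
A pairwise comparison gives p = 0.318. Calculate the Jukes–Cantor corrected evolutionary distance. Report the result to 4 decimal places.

d = −(3/4) ln(1 − 4p/3) = −0.75 ln(1 − 0.424) = −0.75 ln(0.576)
  = −0.75 × (-0.551648) = 0.413736 substitutions/site.

0.4137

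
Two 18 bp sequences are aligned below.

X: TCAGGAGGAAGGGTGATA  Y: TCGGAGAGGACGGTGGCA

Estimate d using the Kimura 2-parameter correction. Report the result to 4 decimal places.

Of 18 sites, 7 differences are transitions and 1 are transversions, so P = 7/18 ≈ 0.388889 and Q = 1/18 ≈ 0.055556.
Under the Kimura two-parameter model, d = −½ ln(1 − 2P − Q) − ¼ ln(1 − 2Q).
1 − 2P − Q = 0.166666, giving −½ ln(0.166666) = 0.895882.
1 − 2Q = 0.888888, giving −¼ ln(0.888888) = 0.029446.
d = 0.895882 + 0.029446 = 0.925328.

0.9253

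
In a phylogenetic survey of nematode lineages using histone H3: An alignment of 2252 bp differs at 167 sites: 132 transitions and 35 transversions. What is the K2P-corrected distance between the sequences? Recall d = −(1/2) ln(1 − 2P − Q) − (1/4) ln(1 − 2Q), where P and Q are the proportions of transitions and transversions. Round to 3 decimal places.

P = 132/2252 ≈ 0.058615 and Q = 35/2252 ≈ 0.015542.
Under the Kimura two-parameter model, d = −½ ln(1 − 2P − Q) − ¼ ln(1 − 2Q).
1 − 2P − Q = 0.867228, giving −½ ln(0.867228) = 0.071227.
1 − 2Q = 0.968916, giving −¼ ln(0.968916) = 0.007894.
d = 0.071227 + 0.007894 = 0.079121.

0.079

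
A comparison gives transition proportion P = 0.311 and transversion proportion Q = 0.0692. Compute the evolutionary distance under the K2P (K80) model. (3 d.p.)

0.625

Under the Kimura two-parameter model, d = −½ ln(1 − 2P − Q) − ¼ ln(1 − 2Q).
1 − 2P − Q = 0.3088, giving −½ ln(0.3088) = 0.587531.
1 − 2Q = 0.8616, giving −¼ ln(0.8616) = 0.037241.
d = 0.587531 + 0.037241 = 0.624772.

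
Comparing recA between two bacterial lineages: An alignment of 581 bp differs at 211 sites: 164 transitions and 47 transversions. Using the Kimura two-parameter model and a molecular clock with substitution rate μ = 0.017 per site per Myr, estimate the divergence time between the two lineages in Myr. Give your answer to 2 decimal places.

16.55

P = 164/581 ≈ 0.282272 and Q = 47/581 ≈ 0.080895.
Under the Kimura two-parameter model, d = −½ ln(1 − 2P − Q) − ¼ ln(1 − 2Q).
1 − 2P − Q = 0.354561, giving −½ ln(0.354561) = 0.518437.
1 − 2Q = 0.83821, giving −¼ ln(0.83821) = 0.044122.
d = 0.518437 + 0.044122 = 0.562559.
Under a molecular clock d = 2μt, so t = d/(2μ) = 0.562559 / (2 × 0.017) = 16.55 Myr.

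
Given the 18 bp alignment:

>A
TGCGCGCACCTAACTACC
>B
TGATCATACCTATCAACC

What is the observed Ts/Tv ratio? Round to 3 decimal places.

Transitions are A↔G and C↔T; transversions are all other mismatches.
Transitions: 2. Transversions: 4.
R = 2/4 = 0.500.

0.500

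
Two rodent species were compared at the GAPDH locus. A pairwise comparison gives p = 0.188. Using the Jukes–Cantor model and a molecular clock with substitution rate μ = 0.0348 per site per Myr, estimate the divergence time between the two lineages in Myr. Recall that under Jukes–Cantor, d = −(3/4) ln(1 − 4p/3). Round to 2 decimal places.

d = −(3/4) ln(1 − 4p/3) = −0.75 ln(1 − 0.250667) = −0.75 ln(0.749333)
  = −0.75 × (-0.288572) = 0.216429 substitutions/site.
Under a molecular clock d = 2μt, so t = d/(2μ) = 0.216429 / (2 × 0.0348) = 3.11 Myr.

3.11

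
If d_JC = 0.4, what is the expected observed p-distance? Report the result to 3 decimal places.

0.310

p = (3/4)(1 − e^(−4d/3)) = 0.75 × (1 − e^(-0.533333)) = 0.75 × (1 − 0.586646) = 0.310016.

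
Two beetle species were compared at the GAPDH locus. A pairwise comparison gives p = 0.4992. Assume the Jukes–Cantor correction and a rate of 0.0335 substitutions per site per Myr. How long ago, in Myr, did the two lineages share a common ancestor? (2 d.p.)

d = −(3/4) ln(1 − 4p/3) = −0.75 ln(1 − 0.6656) = −0.75 ln(0.3344)
  = −0.75 × (-1.095417) = 0.821563 substitutions/site.
Under a molecular clock d = 2μt, so t = d/(2μ) = 0.821563 / (2 × 0.0335) = 12.26 Myr.

12.26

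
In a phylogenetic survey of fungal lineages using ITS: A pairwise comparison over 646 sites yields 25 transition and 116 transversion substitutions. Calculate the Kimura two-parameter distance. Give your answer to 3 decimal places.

P = 25/646 ≈ 0.0387 and Q = 116/646 ≈ 0.179567.
Under the Kimura two-parameter model, d = −½ ln(1 − 2P − Q) − ¼ ln(1 − 2Q).
1 − 2P − Q = 0.743033, giving −½ ln(0.743033) = 0.148507.
1 − 2Q = 0.640866, giving −¼ ln(0.640866) = 0.111234.
d = 0.148507 + 0.111234 = 0.259741.

0.260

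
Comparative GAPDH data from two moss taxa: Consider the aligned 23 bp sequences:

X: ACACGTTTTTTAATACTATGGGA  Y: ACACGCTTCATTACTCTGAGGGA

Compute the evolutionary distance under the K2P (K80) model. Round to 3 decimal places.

Of 23 sites, 4 differences are transitions and 4 are transversions, so P = 4/23 ≈ 0.173913 and Q = 4/23 ≈ 0.173913.
Under the Kimura two-parameter model, d = −½ ln(1 − 2P − Q) − ¼ ln(1 − 2Q).
1 − 2P − Q = 0.478261, giving −½ ln(0.478261) = 0.368799.
1 − 2Q = 0.652174, giving −¼ ln(0.652174) = 0.106861.
d = 0.368799 + 0.106861 = 0.475660.

0.476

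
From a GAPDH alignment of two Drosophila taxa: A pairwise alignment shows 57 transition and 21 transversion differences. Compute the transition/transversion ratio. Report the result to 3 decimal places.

2.714

R = 57/21 = 2.714285… ≈ 2.714 (to 3 d.p.).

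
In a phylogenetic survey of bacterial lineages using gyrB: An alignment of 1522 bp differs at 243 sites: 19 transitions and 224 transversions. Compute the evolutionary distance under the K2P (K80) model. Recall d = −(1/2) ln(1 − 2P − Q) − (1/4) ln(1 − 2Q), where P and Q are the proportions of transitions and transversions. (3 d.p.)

P = 19/1522 ≈ 0.012484 and Q = 224/1522 ≈ 0.147175.
Under the Kimura two-parameter model, d = −½ ln(1 − 2P − Q) − ¼ ln(1 − 2Q).
1 − 2P − Q = 0.827857, giving −½ ln(0.827857) = 0.094457.
1 − 2Q = 0.70565, giving −¼ ln(0.70565) = 0.087159.
d = 0.094457 + 0.087159 = 0.181616.

0.182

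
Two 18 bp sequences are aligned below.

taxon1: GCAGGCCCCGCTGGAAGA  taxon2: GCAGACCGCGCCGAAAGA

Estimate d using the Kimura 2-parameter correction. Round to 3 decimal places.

0.276

Of 18 sites, 3 differences are transitions and 1 are transversions, so P = 3/18 ≈ 0.166667 and Q = 1/18 ≈ 0.055556.
Under the Kimura two-parameter model, d = −½ ln(1 − 2P − Q) − ¼ ln(1 − 2Q).
1 − 2P − Q = 0.61111, giving −½ ln(0.61111) = 0.246239.
1 − 2Q = 0.888888, giving −¼ ln(0.888888) = 0.029446.
d = 0.246239 + 0.029446 = 0.275685.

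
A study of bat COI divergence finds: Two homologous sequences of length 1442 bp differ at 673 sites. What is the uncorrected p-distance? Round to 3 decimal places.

0.467

p = 673/1442 = 0.466712… ≈ 0.467 (to 3 d.p.).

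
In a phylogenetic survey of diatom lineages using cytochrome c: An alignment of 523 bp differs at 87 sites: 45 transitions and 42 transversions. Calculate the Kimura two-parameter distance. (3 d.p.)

0.189

P = 45/523 ≈ 0.086042 and Q = 42/523 ≈ 0.080306.
Under the Kimura two-parameter model, d = −½ ln(1 − 2P − Q) − ¼ ln(1 − 2Q).
1 − 2P − Q = 0.74761, giving −½ ln(0.74761) = 0.145437.
1 − 2Q = 0.839388, giving −¼ ln(0.839388) = 0.043771.
d = 0.145437 + 0.043771 = 0.189208.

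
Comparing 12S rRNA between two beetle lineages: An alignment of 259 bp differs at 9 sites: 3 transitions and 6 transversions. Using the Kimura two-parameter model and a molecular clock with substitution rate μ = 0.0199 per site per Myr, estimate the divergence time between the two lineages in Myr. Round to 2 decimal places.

P = 3/259 ≈ 0.011583 and Q = 6/259 ≈ 0.023166.
Under the Kimura two-parameter model, d = −½ ln(1 − 2P − Q) − ¼ ln(1 − 2Q).
1 − 2P − Q = 0.953668, giving −½ ln(0.953668) = 0.023720.
1 − 2Q = 0.953668, giving −¼ ln(0.953668) = 0.011860.
d = 0.023720 + 0.011860 = 0.035580.
Under a molecular clock d = 2μt, so t = d/(2μ) = 0.035580 / (2 × 0.0199) = 0.89 Myr.

0.89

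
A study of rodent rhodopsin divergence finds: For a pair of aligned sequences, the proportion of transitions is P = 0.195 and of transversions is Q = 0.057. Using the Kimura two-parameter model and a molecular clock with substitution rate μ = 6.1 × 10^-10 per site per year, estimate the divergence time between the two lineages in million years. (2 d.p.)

267.59

Under the Kimura two-parameter model, d = −½ ln(1 − 2P − Q) − ¼ ln(1 − 2Q).
1 − 2P − Q = 0.553, giving −½ ln(0.553) = 0.296199.
1 − 2Q = 0.886, giving −¼ ln(0.886) = 0.030260.
d = 0.296199 + 0.030260 = 0.326459.
Under a molecular clock d = 2μt, so t = d/(2μ) = 0.326459 / (2 × 6.1 × 10^-10) = 267.59 million years.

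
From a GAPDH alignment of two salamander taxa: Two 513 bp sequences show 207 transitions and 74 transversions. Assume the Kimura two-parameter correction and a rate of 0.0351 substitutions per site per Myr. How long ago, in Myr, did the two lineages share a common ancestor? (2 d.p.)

P = 207/513 ≈ 0.403509 and Q = 74/513 ≈ 0.14425.
Under the Kimura two-parameter model, d = −½ ln(1 − 2P − Q) − ¼ ln(1 − 2Q).
1 − 2P − Q = 0.048732, giving −½ ln(0.048732) = 1.510710.
1 − 2Q = 0.7115, giving −¼ ln(0.7115) = 0.085095.
d = 1.510710 + 0.085095 = 1.595805.
Under a molecular clock d = 2μt, so t = d/(2μ) = 1.595805 / (2 × 0.0351) = 22.73 Myr.

22.73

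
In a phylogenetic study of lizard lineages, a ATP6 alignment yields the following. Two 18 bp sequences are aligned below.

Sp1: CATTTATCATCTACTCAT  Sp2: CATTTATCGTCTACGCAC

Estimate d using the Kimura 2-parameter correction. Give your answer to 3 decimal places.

Of 18 sites, 2 differences are transitions and 1 are transversions, so P = 2/18 ≈ 0.111111 and Q = 1/18 ≈ 0.055556.
Under the Kimura two-parameter model, d = −½ ln(1 − 2P − Q) − ¼ ln(1 − 2Q).
1 − 2P − Q = 0.722222, giving −½ ln(0.722222) = 0.162711.
1 − 2Q = 0.888888, giving −¼ ln(0.888888) = 0.029446.
d = 0.162711 + 0.029446 = 0.192157.

0.192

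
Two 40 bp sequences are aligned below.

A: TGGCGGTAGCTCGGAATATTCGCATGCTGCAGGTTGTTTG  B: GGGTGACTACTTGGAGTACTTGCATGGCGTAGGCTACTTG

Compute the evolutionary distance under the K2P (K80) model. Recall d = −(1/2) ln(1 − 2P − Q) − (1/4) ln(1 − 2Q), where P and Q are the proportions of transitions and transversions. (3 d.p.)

Of 40 sites, 13 differences are transitions and 3 are transversions, so P = 13/40 = 0.325 and Q = 3/40 = 0.075.
Under the Kimura two-parameter model, d = −½ ln(1 − 2P − Q) − ¼ ln(1 − 2Q).
1 − 2P − Q = 0.275, giving −½ ln(0.275) = 0.645492.
1 − 2Q = 0.85, giving −¼ ln(0.85) = 0.040630.
d = 0.645492 + 0.040630 = 0.686122.

0.686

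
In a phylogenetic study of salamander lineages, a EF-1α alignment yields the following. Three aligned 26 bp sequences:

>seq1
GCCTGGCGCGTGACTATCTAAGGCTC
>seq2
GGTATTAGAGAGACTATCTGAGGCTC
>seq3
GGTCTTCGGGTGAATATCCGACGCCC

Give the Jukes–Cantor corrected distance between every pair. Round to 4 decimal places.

seq1–seq2: 9/26 sites differ → p ≈ 0.346154, d = −0.75 ln(1 − 0.461539) = 0.464280 ≈ 0.4643.
seq1–seq3: 11/26 sites differ → p ≈ 0.423077, d = −0.75 ln(1 − 0.564103) = 0.622762 ≈ 0.6228.
seq2–seq3: 8/26 sites differ → p ≈ 0.307692, d = −0.75 ln(1 − 0.410256) = 0.396050 ≈ 0.3961.

d(seq1,seq2) = 0.4643, d(seq1,seq3) = 0.6228, d(seq2,seq3) = 0.3961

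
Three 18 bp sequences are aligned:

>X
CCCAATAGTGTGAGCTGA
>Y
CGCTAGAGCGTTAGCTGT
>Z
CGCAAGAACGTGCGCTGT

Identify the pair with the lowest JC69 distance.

X–Y: 6/18 differ, p = 0.333, d = 0.441.
X–Z: 6/18 differ, p = 0.333, d = 0.441.
Y–Z: 4/18 differ, p = 0.222, d = 0.264.
The smallest distance is between Y and Z.

Y and Z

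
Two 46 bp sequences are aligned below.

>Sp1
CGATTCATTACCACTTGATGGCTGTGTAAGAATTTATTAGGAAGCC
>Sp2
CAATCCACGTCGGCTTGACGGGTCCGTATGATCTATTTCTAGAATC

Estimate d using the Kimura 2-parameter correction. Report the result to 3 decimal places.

0.794

Of 46 sites, 11 differences are transitions and 11 are transversions, so P = 11/46 ≈ 0.23913 and Q = 11/46 ≈ 0.23913.
Under the Kimura two-parameter model, d = −½ ln(1 − 2P − Q) − ¼ ln(1 − 2Q).
1 − 2P − Q = 0.28261, giving −½ ln(0.28261) = 0.631844.
1 − 2Q = 0.52174, giving −¼ ln(0.52174) = 0.162646.
d = 0.631844 + 0.162646 = 0.794490.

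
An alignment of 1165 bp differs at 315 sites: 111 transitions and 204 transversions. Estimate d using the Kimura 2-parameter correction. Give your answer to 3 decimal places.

0.335

P = 111/1165 ≈ 0.095279 and Q = 204/1165 ≈ 0.175107.
Under the Kimura two-parameter model, d = −½ ln(1 − 2P − Q) − ¼ ln(1 − 2Q).
1 − 2P − Q = 0.634335, giving −½ ln(0.634335) = 0.227589.
1 − 2Q = 0.649786, giving −¼ ln(0.649786) = 0.107778.
d = 0.227589 + 0.107778 = 0.335367.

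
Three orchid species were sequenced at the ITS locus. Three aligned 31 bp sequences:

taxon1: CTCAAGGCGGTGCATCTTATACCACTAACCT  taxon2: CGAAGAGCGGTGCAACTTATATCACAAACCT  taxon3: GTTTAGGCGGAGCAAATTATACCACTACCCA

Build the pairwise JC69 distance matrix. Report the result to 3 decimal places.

taxon1–taxon2: 7/31 sites differ → p ≈ 0.225806, d = −0.75 ln(1 − 0.301075) = 0.268659 ≈ 0.269.
taxon1–taxon3: 8/31 sites differ → p ≈ 0.258065, d = −0.75 ln(1 − 0.344087) = 0.316295 ≈ 0.316.
taxon2–taxon3: 12/31 sites differ → p ≈ 0.387097, d = −0.75 ln(1 − 0.516129) = 0.544453 ≈ 0.544.

d(taxon1,taxon2) = 0.269, d(taxon1,taxon3) = 0.316, d(taxon2,taxon3) = 0.544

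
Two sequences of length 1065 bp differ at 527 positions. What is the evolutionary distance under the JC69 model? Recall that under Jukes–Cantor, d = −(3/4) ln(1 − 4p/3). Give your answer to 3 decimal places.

0.809

p = 527/1065 ≈ 0.494836.
d = −(3/4) ln(1 − 4p/3) = −0.75 ln(1 − 0.659781) = −0.75 ln(0.340219)
  = −0.75 × (-1.078166) = 0.808625 substitutions/site.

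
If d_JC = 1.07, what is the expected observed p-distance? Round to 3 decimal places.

p = (3/4)(1 − e^(−4d/3)) = 0.75 × (1 − e^(-1.426667)) = 0.75 × (1 − 0.240108) = 0.569919.

0.570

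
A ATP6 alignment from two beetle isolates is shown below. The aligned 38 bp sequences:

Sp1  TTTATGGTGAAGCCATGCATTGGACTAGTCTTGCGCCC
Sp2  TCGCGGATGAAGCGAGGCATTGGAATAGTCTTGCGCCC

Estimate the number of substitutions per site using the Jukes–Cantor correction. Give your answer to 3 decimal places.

0.247

The sequences differ at 8 of 38 sites (2, 3, 4, 5, 7, 14, 16, 25), so p = 8/38 ≈ 0.210526.
d = −(3/4) ln(1 − 4p/3) = −0.75 ln(1 − 0.280701) = −0.75 ln(0.719299)
  = −0.75 × (-0.329478) = 0.247109 substitutions/site.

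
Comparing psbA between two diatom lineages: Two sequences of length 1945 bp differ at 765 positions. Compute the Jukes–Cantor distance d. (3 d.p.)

p = 765/1945 ≈ 0.393316.
d = −(3/4) ln(1 − 4p/3) = −0.75 ln(1 − 0.524421) = −0.75 ln(0.475579)
  = −0.75 × (-0.743222) = 0.557417 substitutions/site.

0.557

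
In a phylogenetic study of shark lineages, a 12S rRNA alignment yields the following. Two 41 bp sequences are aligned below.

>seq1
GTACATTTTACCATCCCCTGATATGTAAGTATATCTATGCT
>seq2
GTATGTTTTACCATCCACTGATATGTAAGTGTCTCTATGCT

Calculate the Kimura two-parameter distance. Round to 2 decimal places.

Of 41 sites, 3 differences are transitions and 2 are transversions, so P = 3/41 ≈ 0.073171 and Q = 2/41 ≈ 0.04878.
Under the Kimura two-parameter model, d = −½ ln(1 − 2P − Q) − ¼ ln(1 − 2Q).
1 − 2P − Q = 0.804878, giving −½ ln(0.804878) = 0.108532.
1 − 2Q = 0.90244, giving −¼ ln(0.90244) = 0.025663.
d = 0.108532 + 0.025663 = 0.134195.

0.13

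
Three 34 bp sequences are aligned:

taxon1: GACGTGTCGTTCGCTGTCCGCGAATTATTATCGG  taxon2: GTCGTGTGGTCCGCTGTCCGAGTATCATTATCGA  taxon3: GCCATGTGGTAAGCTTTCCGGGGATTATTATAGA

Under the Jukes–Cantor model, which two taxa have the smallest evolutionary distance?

taxon1–taxon2: 7/34 differ, p = 0.206, d = 0.241.
taxon1–taxon3: 10/34 differ, p = 0.294, d = 0.373.
taxon2–taxon3: 9/34 differ, p = 0.265, d = 0.326.
The smallest distance is between taxon1 and taxon2.

taxon1 and taxon2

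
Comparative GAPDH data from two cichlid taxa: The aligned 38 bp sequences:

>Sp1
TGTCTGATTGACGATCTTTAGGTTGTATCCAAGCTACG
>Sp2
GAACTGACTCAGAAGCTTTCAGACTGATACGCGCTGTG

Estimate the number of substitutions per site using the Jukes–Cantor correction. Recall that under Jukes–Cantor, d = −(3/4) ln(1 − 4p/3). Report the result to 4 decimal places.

The sequences differ at 19 of 38 sites, so p = 19/38 = 0.5.
d = −(3/4) ln(1 − 4p/3) = −0.75 ln(1 − 0.666667) = −0.75 ln(0.333333)
  = −0.75 × (-1.098613) = 0.823960 substitutions/site.

0.8240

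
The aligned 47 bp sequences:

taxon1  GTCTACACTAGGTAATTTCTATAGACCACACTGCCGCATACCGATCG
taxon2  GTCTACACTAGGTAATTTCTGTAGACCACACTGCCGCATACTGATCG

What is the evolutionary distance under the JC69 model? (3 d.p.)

0.044

The sequences differ at 2 of 47 sites (21, 42), so p = 2/47 ≈ 0.042553.
d = −(3/4) ln(1 − 4p/3) = −0.75 ln(1 − 0.056737) = −0.75 ln(0.943263)
  = −0.75 × (-0.058410) = 0.043808 substitutions/site.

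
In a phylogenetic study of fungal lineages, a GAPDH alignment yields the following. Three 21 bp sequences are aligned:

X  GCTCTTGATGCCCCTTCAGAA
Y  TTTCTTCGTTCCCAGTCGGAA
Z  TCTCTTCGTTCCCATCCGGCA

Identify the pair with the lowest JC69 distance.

X–Y: 8/21 differ, p = 0.381, d = 0.532.
X–Z: 8/21 differ, p = 0.381, d = 0.532.
Y–Z: 4/21 differ, p = 0.190, d = 0.220.
The smallest distance is between Y and Z.

Y and Z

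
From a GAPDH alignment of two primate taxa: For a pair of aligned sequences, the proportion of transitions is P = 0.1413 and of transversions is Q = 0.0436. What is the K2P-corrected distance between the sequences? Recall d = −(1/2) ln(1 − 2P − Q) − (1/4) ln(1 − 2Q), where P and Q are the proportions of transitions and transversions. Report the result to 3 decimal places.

Under the Kimura two-parameter model, d = −½ ln(1 − 2P − Q) − ¼ ln(1 − 2Q).
1 − 2P − Q = 0.6738, giving −½ ln(0.6738) = 0.197411.
1 − 2Q = 0.9128, giving −¼ ln(0.9128) = 0.022810.
d = 0.197411 + 0.022810 = 0.220221.

0.220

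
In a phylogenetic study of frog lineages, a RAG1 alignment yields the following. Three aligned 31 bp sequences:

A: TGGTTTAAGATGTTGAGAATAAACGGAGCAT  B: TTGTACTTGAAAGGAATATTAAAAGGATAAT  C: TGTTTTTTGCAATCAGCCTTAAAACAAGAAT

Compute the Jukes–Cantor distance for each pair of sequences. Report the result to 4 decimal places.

d(A,B) = 0.7771, d(A,C) = 0.8740, d(B,C) = 0.6143

A–B: 15/31 sites differ → p ≈ 0.483871, d = −0.75 ln(1 − 0.645161) = 0.777068 ≈ 0.7771.
A–C: 16/31 sites differ → p ≈ 0.516129, d = −0.75 ln(1 − 0.688172) = 0.873978 ≈ 0.8740.
B–C: 13/31 sites differ → p ≈ 0.419355, d = −0.75 ln(1 − 0.55914) = 0.614271 ≈ 0.6143.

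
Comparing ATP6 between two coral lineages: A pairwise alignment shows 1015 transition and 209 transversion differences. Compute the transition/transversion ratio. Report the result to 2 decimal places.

4.86

R = 1015/209 = 4.856459… ≈ 4.86 (to 2 d.p.).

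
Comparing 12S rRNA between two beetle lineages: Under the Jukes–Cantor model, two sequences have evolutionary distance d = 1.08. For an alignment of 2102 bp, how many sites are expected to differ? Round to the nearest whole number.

Invert JC69: p = (3/4)(1 − e^(−4d/3)) = 0.75 × (1 − e^(-1.44)) = 0.75 × (1 − 0.236928) = 0.572304.
Expected differing sites = pL ≈ 0.572304 × 2102 = 1202.983008 ≈ 1203.

1203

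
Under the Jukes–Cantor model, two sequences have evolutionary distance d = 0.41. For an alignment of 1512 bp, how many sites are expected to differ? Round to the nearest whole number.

478

Invert JC69: p = (3/4)(1 − e^(−4d/3)) = 0.75 × (1 − e^(-0.546667)) = 0.75 × (1 − 0.578876) = 0.315843.
Expected differing sites = pL ≈ 0.315843 × 1512 = 477.554616 ≈ 478.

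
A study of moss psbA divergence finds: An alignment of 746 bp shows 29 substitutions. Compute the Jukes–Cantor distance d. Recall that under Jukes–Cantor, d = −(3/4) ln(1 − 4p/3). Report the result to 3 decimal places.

p = 29/746 ≈ 0.038874.
d = −(3/4) ln(1 − 4p/3) = −0.75 ln(1 − 0.051832) = −0.75 ln(0.948168)
  = −0.75 × (-0.053224) = 0.039918 substitutions/site.

0.040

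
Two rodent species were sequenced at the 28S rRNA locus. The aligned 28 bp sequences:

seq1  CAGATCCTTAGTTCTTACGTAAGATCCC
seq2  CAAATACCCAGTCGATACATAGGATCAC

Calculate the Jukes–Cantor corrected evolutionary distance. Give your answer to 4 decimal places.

The sequences differ at 10 of 28 sites (3, 6, 8, 9, 13, 14, 15, 19, 22, 27), so p = 10/28 ≈ 0.357143.
d = −(3/4) ln(1 − 4p/3) = −0.75 ln(1 − 0.476191) = −0.75 ln(0.523809)
  = −0.75 × (-0.646628) = 0.484971 substitutions/site.

0.4850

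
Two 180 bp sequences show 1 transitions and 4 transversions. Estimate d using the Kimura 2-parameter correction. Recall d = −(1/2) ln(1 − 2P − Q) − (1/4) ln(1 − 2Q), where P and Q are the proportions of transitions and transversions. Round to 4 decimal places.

P = 1/180 ≈ 0.005556 and Q = 4/180 ≈ 0.022222.
Under the Kimura two-parameter model, d = −½ ln(1 − 2P − Q) − ¼ ln(1 − 2Q).
1 − 2P − Q = 0.966666, giving −½ ln(0.966666) = 0.016951.
1 − 2Q = 0.955556, giving −¼ ln(0.955556) = 0.011365.
d = 0.016951 + 0.011365 = 0.028316.

0.0283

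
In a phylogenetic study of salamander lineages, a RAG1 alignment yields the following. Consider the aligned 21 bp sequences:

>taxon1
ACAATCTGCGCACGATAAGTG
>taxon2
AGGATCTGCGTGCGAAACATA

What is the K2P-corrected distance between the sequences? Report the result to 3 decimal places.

0.567

Of 21 sites, 5 differences are transitions and 3 are transversions, so P = 5/21 ≈ 0.238095 and Q = 3/21 ≈ 0.142857.
Under the Kimura two-parameter model, d = −½ ln(1 − 2P − Q) − ¼ ln(1 − 2Q).
1 − 2P − Q = 0.380953, giving −½ ln(0.380953) = 0.482540.
1 − 2Q = 0.714286, giving −¼ ln(0.714286) = 0.084118.
d = 0.482540 + 0.084118 = 0.566658.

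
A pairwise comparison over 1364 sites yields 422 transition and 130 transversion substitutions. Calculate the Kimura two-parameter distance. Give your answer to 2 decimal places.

P = 422/1364 ≈ 0.309384 and Q = 130/1364 ≈ 0.095308.
Under the Kimura two-parameter model, d = −½ ln(1 − 2P − Q) − ¼ ln(1 − 2Q).
1 − 2P − Q = 0.285924, giving −½ ln(0.285924) = 0.626015.
1 − 2Q = 0.809384, giving −¼ ln(0.809384) = 0.052870.
d = 0.626015 + 0.052870 = 0.678885.

0.68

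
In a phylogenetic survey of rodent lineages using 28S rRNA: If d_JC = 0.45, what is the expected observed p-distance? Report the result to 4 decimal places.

p = (3/4)(1 − e^(−4d/3)) = 0.75 × (1 − e^(-0.6)) = 0.75 × (1 − 0.548812) = 0.338391.

0.3384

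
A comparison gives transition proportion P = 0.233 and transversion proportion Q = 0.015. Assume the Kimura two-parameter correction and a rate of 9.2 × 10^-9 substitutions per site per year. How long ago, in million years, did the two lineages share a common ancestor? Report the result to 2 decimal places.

Under the Kimura two-parameter model, d = −½ ln(1 − 2P − Q) − ¼ ln(1 − 2Q).
1 − 2P − Q = 0.519, giving −½ ln(0.519) = 0.327926.
1 − 2Q = 0.97, giving −¼ ln(0.97) = 0.007615.
d = 0.327926 + 0.007615 = 0.335541.
Under a molecular clock d = 2μt, so t = d/(2μ) = 0.335541 / (2 × 9.2 × 10^-9) = 18.24 million years.

18.24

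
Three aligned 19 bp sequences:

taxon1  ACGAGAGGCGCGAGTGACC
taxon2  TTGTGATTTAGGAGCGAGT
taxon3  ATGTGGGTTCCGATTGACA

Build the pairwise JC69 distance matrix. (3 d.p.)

taxon1–taxon2: 11/19 sites differ → p ≈ 0.578947, d = −0.75 ln(1 − 0.771929) = 1.108574 ≈ 1.109.
taxon1–taxon3: 8/19 sites differ → p ≈ 0.421053, d = −0.75 ln(1 − 0.561404) = 0.618132 ≈ 0.618.
taxon2–taxon3: 9/19 sites differ → p ≈ 0.473684, d = −0.75 ln(1 − 0.631579) = 0.748897 ≈ 0.749.

d(taxon1,taxon2) = 1.109, d(taxon1,taxon3) = 0.618, d(taxon2,taxon3) = 0.749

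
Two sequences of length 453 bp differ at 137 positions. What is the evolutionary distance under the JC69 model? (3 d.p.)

p = 137/453 ≈ 0.302428.
d = −(3/4) ln(1 − 4p/3) = −0.75 ln(1 − 0.403237) = −0.75 ln(0.596763)
  = −0.75 × (-0.516235) = 0.387176 substitutions/site.

0.387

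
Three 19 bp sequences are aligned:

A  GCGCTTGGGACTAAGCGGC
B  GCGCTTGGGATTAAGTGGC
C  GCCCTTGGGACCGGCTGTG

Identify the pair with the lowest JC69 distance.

A–B: 2/19 differ, p = 0.105, d = 0.113.
A–C: 8/19 differ, p = 0.421, d = 0.618.
B–C: 8/19 differ, p = 0.421, d = 0.618.
The smallest distance is between A and B.

A and B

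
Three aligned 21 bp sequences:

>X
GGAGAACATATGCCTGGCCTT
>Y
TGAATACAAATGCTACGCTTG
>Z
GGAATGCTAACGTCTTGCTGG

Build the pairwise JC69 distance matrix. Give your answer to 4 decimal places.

X–Y: 9/21 sites differ → p ≈ 0.428571, d = −0.75 ln(1 − 0.571428) = 0.635472 ≈ 0.6355.
X–Z: 11/21 sites differ → p ≈ 0.52381, d = −0.75 ln(1 − 0.698413) = 0.899023 ≈ 0.8990.
Y–Z: 9/21 sites differ → p ≈ 0.428571, d = −0.75 ln(1 − 0.571428) = 0.635472 ≈ 0.6355.

d(X,Y) = 0.6355, d(X,Z) = 0.8990, d(Y,Z) = 0.6355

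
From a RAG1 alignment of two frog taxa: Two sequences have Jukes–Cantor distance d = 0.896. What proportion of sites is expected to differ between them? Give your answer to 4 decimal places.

0.5229

p = (3/4)(1 − e^(−4d/3)) = 0.75 × (1 − e^(-1.194667)) = 0.75 × (1 − 0.302805) = 0.522896.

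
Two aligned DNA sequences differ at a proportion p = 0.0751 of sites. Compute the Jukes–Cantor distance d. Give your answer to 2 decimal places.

0.08

d = −(3/4) ln(1 − 4p/3) = −0.75 ln(1 − 0.100133) = −0.75 ln(0.899867)
  = −0.75 × (-0.105508) = 0.079131 substitutions/site.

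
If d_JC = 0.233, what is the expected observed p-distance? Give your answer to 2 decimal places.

p = (3/4)(1 − e^(−4d/3)) = 0.75 × (1 − e^(-0.310667)) = 0.75 × (1 − 0.732958) = 0.200282.

0.20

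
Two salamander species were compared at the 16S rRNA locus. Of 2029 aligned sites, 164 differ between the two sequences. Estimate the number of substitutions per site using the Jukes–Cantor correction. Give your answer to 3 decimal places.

0.086

p = 164/2029 ≈ 0.080828.
d = −(3/4) ln(1 − 4p/3) = −0.75 ln(1 − 0.107771) = −0.75 ln(0.892229)
  = −0.75 × (-0.114032) = 0.085524 substitutions/site.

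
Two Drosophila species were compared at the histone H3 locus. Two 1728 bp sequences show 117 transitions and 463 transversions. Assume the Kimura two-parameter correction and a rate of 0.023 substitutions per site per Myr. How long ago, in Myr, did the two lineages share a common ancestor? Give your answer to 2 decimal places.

9.79

P = 117/1728 ≈ 0.067708 and Q = 463/1728 ≈ 0.26794.
Under the Kimura two-parameter model, d = −½ ln(1 − 2P − Q) − ¼ ln(1 − 2Q).
1 − 2P − Q = 0.596644, giving −½ ln(0.596644) = 0.258217.
1 − 2Q = 0.46412, giving −¼ ln(0.46412) = 0.191903.
d = 0.258217 + 0.191903 = 0.450120.
Under a molecular clock d = 2μt, so t = d/(2μ) = 0.450120 / (2 × 0.023) = 9.79 Myr.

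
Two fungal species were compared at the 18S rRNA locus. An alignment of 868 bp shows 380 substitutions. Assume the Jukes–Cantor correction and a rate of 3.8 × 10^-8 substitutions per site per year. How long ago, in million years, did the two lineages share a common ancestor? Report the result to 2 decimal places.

p = 380/868 ≈ 0.437788.
d = −(3/4) ln(1 − 4p/3) = −0.75 ln(1 − 0.583717) = −0.75 ln(0.416283)
  = −0.75 × (-0.876390) = 0.657293 substitutions/site.
Under a molecular clock d = 2μt, so t = d/(2μ) = 0.657293 / (2 × 3.8 × 10^-8) = 8.65 million years.

8.65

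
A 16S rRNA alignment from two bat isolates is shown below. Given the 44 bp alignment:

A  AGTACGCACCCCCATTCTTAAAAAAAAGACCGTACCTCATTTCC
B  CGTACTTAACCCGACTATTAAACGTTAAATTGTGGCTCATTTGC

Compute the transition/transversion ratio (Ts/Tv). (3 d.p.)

Transitions are A↔G and C↔T; transversions are all other mismatches.
Transitions: 7. Transversions: 10.
R = 7/10 = 0.700.

0.700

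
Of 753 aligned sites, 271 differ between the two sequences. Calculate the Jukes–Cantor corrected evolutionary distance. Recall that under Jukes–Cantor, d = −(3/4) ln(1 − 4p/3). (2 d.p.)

p = 271/753 ≈ 0.359894.
d = −(3/4) ln(1 − 4p/3) = −0.75 ln(1 − 0.479859) = −0.75 ln(0.520141)
  = −0.75 × (-0.653655) = 0.490241 substitutions/site.

0.49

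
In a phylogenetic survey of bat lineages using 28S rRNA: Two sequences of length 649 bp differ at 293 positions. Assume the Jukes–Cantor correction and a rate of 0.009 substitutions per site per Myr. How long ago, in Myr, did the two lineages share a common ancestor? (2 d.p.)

p = 293/649 ≈ 0.451464.
d = −(3/4) ln(1 − 4p/3) = −0.75 ln(1 − 0.601952) = −0.75 ln(0.398048)
  = −0.75 × (-0.921183) = 0.690887 substitutions/site.
Under a molecular clock d = 2μt, so t = d/(2μ) = 0.690887 / (2 × 0.009) = 38.38 Myr.

38.38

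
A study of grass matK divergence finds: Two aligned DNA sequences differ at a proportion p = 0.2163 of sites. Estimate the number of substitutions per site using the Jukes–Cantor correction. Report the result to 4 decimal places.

d = −(3/4) ln(1 − 4p/3) = −0.75 ln(1 − 0.2884) = −0.75 ln(0.7116)
  = −0.75 × (-0.340239) = 0.255179 substitutions/site.

0.2552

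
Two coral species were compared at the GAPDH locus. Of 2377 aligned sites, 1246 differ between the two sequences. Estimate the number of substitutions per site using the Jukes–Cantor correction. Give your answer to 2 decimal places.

p = 1246/2377 ≈ 0.52419.
d = −(3/4) ln(1 − 4p/3) = −0.75 ln(1 − 0.69892) = −0.75 ln(0.30108)
  = −0.75 × (-1.200379) = 0.900284 substitutions/site.

0.90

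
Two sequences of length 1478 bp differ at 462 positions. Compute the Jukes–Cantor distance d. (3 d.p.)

p = 462/1478 ≈ 0.312585.
d = −(3/4) ln(1 − 4p/3) = −0.75 ln(1 − 0.41678) = −0.75 ln(0.58322)
  = −0.75 × (-0.539191) = 0.404393 substitutions/site.

0.404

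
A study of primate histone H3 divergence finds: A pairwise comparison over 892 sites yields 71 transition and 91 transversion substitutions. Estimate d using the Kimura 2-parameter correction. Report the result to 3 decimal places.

P = 71/892 ≈ 0.079596 and Q = 91/892 ≈ 0.102018.
Under the Kimura two-parameter model, d = −½ ln(1 − 2P − Q) − ¼ ln(1 − 2Q).
1 − 2P − Q = 0.73879, giving −½ ln(0.73879) = 0.151371.
1 − 2Q = 0.795964, giving −¼ ln(0.795964) = 0.057050.
d = 0.151371 + 0.057050 = 0.208421.

0.208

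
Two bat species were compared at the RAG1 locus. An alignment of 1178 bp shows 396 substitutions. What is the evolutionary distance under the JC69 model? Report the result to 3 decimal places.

0.446

p = 396/1178 ≈ 0.336163.
d = −(3/4) ln(1 − 4p/3) = −0.75 ln(1 − 0.448217) = −0.75 ln(0.551783)
  = −0.75 × (-0.594600) = 0.445950 substitutions/site.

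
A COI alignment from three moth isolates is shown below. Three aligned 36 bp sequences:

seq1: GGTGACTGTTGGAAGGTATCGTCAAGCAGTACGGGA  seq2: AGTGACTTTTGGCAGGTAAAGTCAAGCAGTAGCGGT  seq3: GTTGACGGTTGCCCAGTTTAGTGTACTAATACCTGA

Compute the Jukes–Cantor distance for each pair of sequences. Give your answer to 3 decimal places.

seq1–seq2: 8/36 sites differ → p ≈ 0.222222, d = −0.75 ln(1 − 0.296296) = 0.263548 ≈ 0.264.
seq1–seq3: 15/36 sites differ → p ≈ 0.416667, d = −0.75 ln(1 − 0.555556) = 0.608198 ≈ 0.608.
seq2–seq3: 17/36 sites differ → p ≈ 0.472222, d = −0.75 ln(1 − 0.629629) = 0.744938 ≈ 0.745.

d(seq1,seq2) = 0.264, d(seq1,seq3) = 0.608, d(seq2,seq3) = 0.745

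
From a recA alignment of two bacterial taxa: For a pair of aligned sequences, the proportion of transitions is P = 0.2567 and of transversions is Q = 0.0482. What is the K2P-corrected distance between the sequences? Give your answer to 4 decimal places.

Under the Kimura two-parameter model, d = −½ ln(1 − 2P − Q) − ¼ ln(1 − 2Q).
1 − 2P − Q = 0.4384, giving −½ ln(0.4384) = 0.412312.
1 − 2Q = 0.9036, giving −¼ ln(0.9036) = 0.025342.
d = 0.412312 + 0.025342 = 0.437654.

0.4377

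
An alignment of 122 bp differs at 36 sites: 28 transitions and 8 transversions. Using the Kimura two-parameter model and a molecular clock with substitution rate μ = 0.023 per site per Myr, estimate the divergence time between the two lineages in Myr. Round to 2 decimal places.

8.85

P = 28/122 ≈ 0.229508 and Q = 8/122 ≈ 0.065574.
Under the Kimura two-parameter model, d = −½ ln(1 − 2P − Q) − ¼ ln(1 − 2Q).
1 − 2P − Q = 0.47541, giving −½ ln(0.47541) = 0.371789.
1 − 2Q = 0.868852, giving −¼ ln(0.868852) = 0.035146.
d = 0.371789 + 0.035146 = 0.406935.
Under a molecular clock d = 2μt, so t = d/(2μ) = 0.406935 / (2 × 0.023) = 8.85 Myr.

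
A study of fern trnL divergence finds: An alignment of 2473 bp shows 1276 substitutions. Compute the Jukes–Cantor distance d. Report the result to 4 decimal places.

p = 1276/2473 ≈ 0.515973.
d = −(3/4) ln(1 − 4p/3) = −0.75 ln(1 − 0.687964) = −0.75 ln(0.312036)
  = −0.75 × (-1.164637) = 0.873478 substitutions/site.

0.8735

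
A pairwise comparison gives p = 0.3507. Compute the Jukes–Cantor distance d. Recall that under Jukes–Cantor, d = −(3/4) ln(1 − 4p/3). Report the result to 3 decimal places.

0.473

d = −(3/4) ln(1 − 4p/3) = −0.75 ln(1 − 0.4676) = −0.75 ln(0.5324)
  = −0.75 × (-0.630360) = 0.472770 substitutions/site.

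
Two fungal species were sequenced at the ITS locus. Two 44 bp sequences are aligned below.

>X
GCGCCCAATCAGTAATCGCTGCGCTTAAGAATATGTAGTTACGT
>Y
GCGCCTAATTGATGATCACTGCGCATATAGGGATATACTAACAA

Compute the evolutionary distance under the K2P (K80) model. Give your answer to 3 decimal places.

Of 44 sites, 11 differences are transitions and 6 are transversions, so P = 11/44 = 0.25 and Q = 6/44 ≈ 0.136364.
Under the Kimura two-parameter model, d = −½ ln(1 − 2P − Q) − ¼ ln(1 − 2Q).
1 − 2P − Q = 0.363636, giving −½ ln(0.363636) = 0.505801.
1 − 2Q = 0.727272, giving −¼ ln(0.727272) = 0.079614.
d = 0.505801 + 0.079614 = 0.585415.

0.585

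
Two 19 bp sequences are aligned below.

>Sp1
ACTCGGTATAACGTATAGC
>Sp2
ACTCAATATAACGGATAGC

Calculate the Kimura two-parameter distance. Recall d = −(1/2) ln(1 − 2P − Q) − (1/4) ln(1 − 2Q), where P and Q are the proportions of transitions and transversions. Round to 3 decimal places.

0.180

Of 19 sites, 2 differences are transitions and 1 are transversions, so P = 2/19 ≈ 0.105263 and Q = 1/19 ≈ 0.052632.
Under the Kimura two-parameter model, d = −½ ln(1 − 2P − Q) − ¼ ln(1 − 2Q).
1 − 2P − Q = 0.736842, giving −½ ln(0.736842) = 0.152691.
1 − 2Q = 0.894736, giving −¼ ln(0.894736) = 0.027807.
d = 0.152691 + 0.027807 = 0.180498.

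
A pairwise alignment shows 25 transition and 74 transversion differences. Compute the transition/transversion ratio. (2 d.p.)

0.34

R = 25/74 = 0.337837… ≈ 0.34 (to 2 d.p.).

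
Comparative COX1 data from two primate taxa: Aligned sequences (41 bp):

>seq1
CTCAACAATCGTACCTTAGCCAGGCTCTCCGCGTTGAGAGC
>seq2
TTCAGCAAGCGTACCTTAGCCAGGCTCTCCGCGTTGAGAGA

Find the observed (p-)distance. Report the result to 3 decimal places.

The sequences differ at 4 of 41 positions (sites 1, 5, 9, 41).
p = 4/41 = 0.097560… ≈ 0.098 (to 3 d.p.).

0.098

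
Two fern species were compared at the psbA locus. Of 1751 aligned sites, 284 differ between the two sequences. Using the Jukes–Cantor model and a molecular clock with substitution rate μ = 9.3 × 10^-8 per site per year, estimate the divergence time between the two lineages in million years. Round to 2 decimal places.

0.98

p = 284/1751 ≈ 0.162193.
d = −(3/4) ln(1 − 4p/3) = −0.75 ln(1 − 0.216257) = −0.75 ln(0.783743)
  = −0.75 × (-0.243674) = 0.182756 substitutions/site.
Under a molecular clock d = 2μt, so t = d/(2μ) = 0.182756 / (2 × 9.3 × 10^-8) = 0.98 million years.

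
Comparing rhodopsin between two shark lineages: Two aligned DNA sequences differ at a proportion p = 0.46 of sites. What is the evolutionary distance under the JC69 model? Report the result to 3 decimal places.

d = −(3/4) ln(1 − 4p/3) = −0.75 ln(1 − 0.613333) = −0.75 ln(0.386667)
  = −0.75 × (-0.950191) = 0.712643 substitutions/site.

0.713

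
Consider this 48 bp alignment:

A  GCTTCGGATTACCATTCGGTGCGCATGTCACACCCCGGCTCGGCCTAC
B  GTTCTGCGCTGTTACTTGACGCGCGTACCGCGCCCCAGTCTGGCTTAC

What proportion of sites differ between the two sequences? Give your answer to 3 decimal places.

0.479

The sequences differ at 23 of 48 positions.
p = 23/48 = 0.479166… ≈ 0.479 (to 3 d.p.).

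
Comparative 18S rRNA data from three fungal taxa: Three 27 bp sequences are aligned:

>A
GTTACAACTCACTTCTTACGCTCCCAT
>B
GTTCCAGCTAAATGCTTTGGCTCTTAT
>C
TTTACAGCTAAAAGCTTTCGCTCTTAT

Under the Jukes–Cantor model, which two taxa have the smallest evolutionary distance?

A–B: 9/27 differ, p = 0.333, d = 0.441.
A–C: 9/27 differ, p = 0.333, d = 0.441.
B–C: 4/27 differ, p = 0.148, d = 0.165.
The smallest distance is between B and C.

B and C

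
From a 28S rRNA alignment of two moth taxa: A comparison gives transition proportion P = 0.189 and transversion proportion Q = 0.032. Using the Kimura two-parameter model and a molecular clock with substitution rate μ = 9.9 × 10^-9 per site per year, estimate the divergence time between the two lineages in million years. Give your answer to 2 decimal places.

14.16

Under the Kimura two-parameter model, d = −½ ln(1 − 2P − Q) − ¼ ln(1 − 2Q).
1 − 2P − Q = 0.59, giving −½ ln(0.59) = 0.263816.
1 − 2Q = 0.936, giving −¼ ln(0.936) = 0.016535.
d = 0.263816 + 0.016535 = 0.280351.
Under a molecular clock d = 2μt, so t = d/(2μ) = 0.280351 / (2 × 9.9 × 10^-9) = 14.16 million years.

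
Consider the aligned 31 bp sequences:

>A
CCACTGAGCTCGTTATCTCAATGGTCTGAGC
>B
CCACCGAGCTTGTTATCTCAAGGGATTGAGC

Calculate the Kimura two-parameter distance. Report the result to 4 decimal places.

0.1838

Of 31 sites, 3 differences are transitions and 2 are transversions, so P = 3/31 ≈ 0.096774 and Q = 2/31 ≈ 0.064516.
Under the Kimura two-parameter model, d = −½ ln(1 − 2P − Q) − ¼ ln(1 − 2Q).
1 − 2P − Q = 0.741936, giving −½ ln(0.741936) = 0.149246.
1 − 2Q = 0.870968, giving −¼ ln(0.870968) = 0.034538.
d = 0.149246 + 0.034538 = 0.183784.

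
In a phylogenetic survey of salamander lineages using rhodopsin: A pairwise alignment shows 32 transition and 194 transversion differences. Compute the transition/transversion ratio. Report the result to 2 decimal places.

0.16

R = 32/194 = 0.164948… ≈ 0.16 (to 2 d.p.).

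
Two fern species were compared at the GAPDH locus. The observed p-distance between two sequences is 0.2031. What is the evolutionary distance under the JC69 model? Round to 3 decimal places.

0.237

d = −(3/4) ln(1 − 4p/3) = −0.75 ln(1 − 0.2708) = −0.75 ln(0.7292)
  = −0.75 × (-0.315807) = 0.236855 substitutions/site.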